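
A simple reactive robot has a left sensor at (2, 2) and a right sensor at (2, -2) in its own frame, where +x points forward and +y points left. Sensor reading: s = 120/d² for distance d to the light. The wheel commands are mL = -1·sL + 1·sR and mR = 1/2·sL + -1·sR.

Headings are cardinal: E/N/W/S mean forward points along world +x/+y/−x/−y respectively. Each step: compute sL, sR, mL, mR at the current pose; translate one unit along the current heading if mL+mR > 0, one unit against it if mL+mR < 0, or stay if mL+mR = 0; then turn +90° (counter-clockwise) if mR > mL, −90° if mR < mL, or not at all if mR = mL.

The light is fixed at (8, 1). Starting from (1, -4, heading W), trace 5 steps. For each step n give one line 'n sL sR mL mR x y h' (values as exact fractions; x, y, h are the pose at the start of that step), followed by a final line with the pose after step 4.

n=0: pose=(1,-4,W); sL=12/13, sR=4/3; mL=16/39, mR=-34/39; mL+mR=-6/13 → advance -1; mR−mL=-50/39 → turn -1·90°
n=1: pose=(2,-4,N); sL=120/73, sR=24/5; mL=1152/365, mR=-1452/365; mL+mR=-60/73 → advance -1; mR−mL=-2604/365 → turn -1·90°
n=2: pose=(2,-5,E); sL=15/4, sR=3/2; mL=-9/4, mR=3/8; mL+mR=-15/8 → advance -1; mR−mL=21/8 → turn +1·90°
n=3: pose=(1,-5,N); sL=120/97, sR=120/41; mL=6720/3977, mR=-9180/3977; mL+mR=-60/97 → advance -1; mR−mL=-15900/3977 → turn -1·90°
n=4: pose=(1,-6,E); sL=12/5, sR=60/53; mL=-336/265, mR=18/265; mL+mR=-6/5 → advance -1; mR−mL=354/265 → turn +1·90°

0 12/13 4/3 16/39 -34/39 1 -4 W
1 120/73 24/5 1152/365 -1452/365 2 -4 N
2 15/4 3/2 -9/4 3/8 2 -5 E
3 120/97 120/41 6720/3977 -9180/3977 1 -5 N
4 12/5 60/53 -336/265 18/265 1 -6 E
final 0 -6 N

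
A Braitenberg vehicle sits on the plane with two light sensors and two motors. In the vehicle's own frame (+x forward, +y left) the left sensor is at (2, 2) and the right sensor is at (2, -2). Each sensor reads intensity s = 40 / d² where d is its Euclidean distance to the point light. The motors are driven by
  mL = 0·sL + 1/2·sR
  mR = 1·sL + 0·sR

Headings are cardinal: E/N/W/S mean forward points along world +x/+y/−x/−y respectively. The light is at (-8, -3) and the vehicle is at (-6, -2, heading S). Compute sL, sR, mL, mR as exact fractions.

left sensor world pos  = (-4, -4); dL² = 17
right sensor world pos = (-8, -4); dR² = 1
sL = 40/17 = 40/17
sR = 40/1 = 40
mL = 0·sL + 1/2·sR = 20
mR = 1·sL + 0·sR = 40/17

40/17 40 20 40/17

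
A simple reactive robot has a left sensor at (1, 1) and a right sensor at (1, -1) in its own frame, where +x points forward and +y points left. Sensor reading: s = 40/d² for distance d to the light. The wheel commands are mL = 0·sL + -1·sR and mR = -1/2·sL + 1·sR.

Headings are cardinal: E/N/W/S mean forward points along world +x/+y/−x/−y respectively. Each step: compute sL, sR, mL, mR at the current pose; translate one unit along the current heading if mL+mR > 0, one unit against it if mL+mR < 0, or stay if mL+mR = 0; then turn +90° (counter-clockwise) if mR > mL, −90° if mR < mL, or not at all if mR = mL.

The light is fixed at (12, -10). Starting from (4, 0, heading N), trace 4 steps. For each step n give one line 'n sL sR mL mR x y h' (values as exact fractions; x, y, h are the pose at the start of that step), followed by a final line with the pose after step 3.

n=0: pose=(4,0,N); sL=20/101, sR=4/17; mL=-4/17, mR=234/1717; mL+mR=-10/101 → advance -1; mR−mL=638/1717 → turn +1·90°
n=1: pose=(4,-1,W); sL=8/29, sR=40/181; mL=-40/181, mR=436/5249; mL+mR=-4/29 → advance -1; mR−mL=1596/5249 → turn +1·90°
n=2: pose=(5,-1,S); sL=2/5, sR=5/16; mL=-5/16, mR=9/80; mL+mR=-1/5 → advance -1; mR−mL=17/40 → turn +1·90°
n=3: pose=(5,0,E); sL=40/157, sR=40/117; mL=-40/117, mR=3940/18369; mL+mR=-20/157 → advance -1; mR−mL=10220/18369 → turn +1·90°

0 20/101 4/17 -4/17 234/1717 4 0 N
1 8/29 40/181 -40/181 436/5249 4 -1 W
2 2/5 5/16 -5/16 9/80 5 -1 S
3 40/157 40/117 -40/117 3940/18369 5 0 E
final 4 0 N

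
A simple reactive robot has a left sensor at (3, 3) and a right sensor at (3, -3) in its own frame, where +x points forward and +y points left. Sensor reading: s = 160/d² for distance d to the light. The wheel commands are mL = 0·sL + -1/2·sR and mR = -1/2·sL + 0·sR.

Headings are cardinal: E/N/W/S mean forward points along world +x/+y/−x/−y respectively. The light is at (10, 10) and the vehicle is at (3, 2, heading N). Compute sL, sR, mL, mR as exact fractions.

left sensor world pos  = (0, 5); dL² = 125
right sensor world pos = (6, 5); dR² = 41
sL = 160/125 = 32/25
sR = 160/41 = 160/41
mL = 0·sL + -1/2·sR = -80/41
mR = -1/2·sL + 0·sR = -16/25

32/25 160/41 -80/41 -16/25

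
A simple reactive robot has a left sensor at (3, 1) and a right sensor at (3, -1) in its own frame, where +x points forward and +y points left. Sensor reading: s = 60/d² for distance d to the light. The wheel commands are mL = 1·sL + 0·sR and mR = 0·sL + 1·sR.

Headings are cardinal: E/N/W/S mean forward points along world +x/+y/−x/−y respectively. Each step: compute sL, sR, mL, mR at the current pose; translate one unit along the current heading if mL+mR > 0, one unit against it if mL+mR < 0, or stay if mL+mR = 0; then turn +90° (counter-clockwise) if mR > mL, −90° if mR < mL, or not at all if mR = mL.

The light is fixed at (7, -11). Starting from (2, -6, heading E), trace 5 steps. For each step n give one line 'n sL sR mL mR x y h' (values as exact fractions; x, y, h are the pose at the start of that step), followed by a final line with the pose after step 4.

0 3/2 3 3/2 3 2 -6 E
1 60/89 60/73 60/89 60/73 3 -6 N
2 30/37 30/49 30/37 30/49 3 -5 W
3 20/39 60/97 20/39 60/97 2 -5 N
4 3/5 15/32 3/5 15/32 2 -4 W
final 1 -4 N

n=0: pose=(2,-6,E); sL=3/2, sR=3; mL=3/2, mR=3; mL+mR=9/2 → advance +1; mR−mL=3/2 → turn +1·90°
n=1: pose=(3,-6,N); sL=60/89, sR=60/73; mL=60/89, mR=60/73; mL+mR=9720/6497 → advance +1; mR−mL=960/6497 → turn +1·90°
n=2: pose=(3,-5,W); sL=30/37, sR=30/49; mL=30/37, mR=30/49; mL+mR=2580/1813 → advance +1; mR−mL=-360/1813 → turn -1·90°
n=3: pose=(2,-5,N); sL=20/39, sR=60/97; mL=20/39, mR=60/97; mL+mR=4280/3783 → advance +1; mR−mL=400/3783 → turn +1·90°
n=4: pose=(2,-4,W); sL=3/5, sR=15/32; mL=3/5, mR=15/32; mL+mR=171/160 → advance +1; mR−mL=-21/160 → turn -1·90°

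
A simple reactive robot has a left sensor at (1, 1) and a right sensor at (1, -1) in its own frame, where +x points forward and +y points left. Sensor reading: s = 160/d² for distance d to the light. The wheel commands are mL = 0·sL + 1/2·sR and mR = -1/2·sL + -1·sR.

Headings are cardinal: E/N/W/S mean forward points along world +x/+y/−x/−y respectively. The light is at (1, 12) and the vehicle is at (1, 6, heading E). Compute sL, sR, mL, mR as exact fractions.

left sensor world pos  = (2, 7); dL² = 26
right sensor world pos = (2, 5); dR² = 50
sL = 160/26 = 80/13
sR = 160/50 = 16/5
mL = 0·sL + 1/2·sR = 8/5
mR = -1/2·sL + -1·sR = -408/65

80/13 16/5 8/5 -408/65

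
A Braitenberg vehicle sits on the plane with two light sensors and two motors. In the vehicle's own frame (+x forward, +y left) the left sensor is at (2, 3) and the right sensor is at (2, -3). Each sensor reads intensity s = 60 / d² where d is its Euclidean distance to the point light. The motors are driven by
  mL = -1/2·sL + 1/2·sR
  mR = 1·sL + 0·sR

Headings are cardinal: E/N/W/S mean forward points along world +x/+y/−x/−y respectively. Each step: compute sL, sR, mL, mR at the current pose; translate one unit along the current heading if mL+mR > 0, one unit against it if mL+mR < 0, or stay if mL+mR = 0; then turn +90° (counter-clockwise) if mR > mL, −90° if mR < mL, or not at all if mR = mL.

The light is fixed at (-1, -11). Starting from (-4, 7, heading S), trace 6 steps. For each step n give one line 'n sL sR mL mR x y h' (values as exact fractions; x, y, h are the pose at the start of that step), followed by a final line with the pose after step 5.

0 15/64 15/73 -135/9344 15/64 -4 7 S
1 60/401 60/197 6120/78997 60/401 -4 6 E
2 30/193 30/181 180/34933 30/193 -3 6 N
3 60/241 60/457 -6480/110137 60/241 -3 7 W
4 15/64 15/73 -135/9344 15/64 -4 7 S
5 60/401 60/197 6120/78997 60/401 -4 6 E
final -3 6 N

n=0: pose=(-4,7,S); sL=15/64, sR=15/73; mL=-135/9344, mR=15/64; mL+mR=2055/9344 → advance +1; mR−mL=2325/9344 → turn +1·90°
n=1: pose=(-4,6,E); sL=60/401, sR=60/197; mL=6120/78997, mR=60/401; mL+mR=17940/78997 → advance +1; mR−mL=5700/78997 → turn +1·90°
n=2: pose=(-3,6,N); sL=30/193, sR=30/181; mL=180/34933, mR=30/193; mL+mR=5610/34933 → advance +1; mR−mL=5250/34933 → turn +1·90°
n=3: pose=(-3,7,W); sL=60/241, sR=60/457; mL=-6480/110137, mR=60/241; mL+mR=20940/110137 → advance +1; mR−mL=33900/110137 → turn +1·90°
n=4: pose=(-4,7,S); sL=15/64, sR=15/73; mL=-135/9344, mR=15/64; mL+mR=2055/9344 → advance +1; mR−mL=2325/9344 → turn +1·90°
n=5: pose=(-4,6,E); sL=60/401, sR=60/197; mL=6120/78997, mR=60/401; mL+mR=17940/78997 → advance +1; mR−mL=5700/78997 → turn +1·90°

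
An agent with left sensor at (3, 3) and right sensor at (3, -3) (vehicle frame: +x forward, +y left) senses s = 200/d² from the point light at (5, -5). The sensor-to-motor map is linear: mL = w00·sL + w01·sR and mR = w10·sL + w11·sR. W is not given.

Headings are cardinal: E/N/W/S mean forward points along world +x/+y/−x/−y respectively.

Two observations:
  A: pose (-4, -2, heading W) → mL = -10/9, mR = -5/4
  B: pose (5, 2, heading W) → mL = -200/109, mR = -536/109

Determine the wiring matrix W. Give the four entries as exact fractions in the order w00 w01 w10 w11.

0 -1 -1/2 -1/2

obs A: pose=(-4,-2,W) → sL=25/18, sR=10/9, mL=-10/9, mR=-5/4
obs B: pose=(5,2,W) → sL=8, sR=200/109, mL=-200/109, mR=-536/109
sensor matrix S = [[25/18, 10/9], [8, 200/109]]; det S = -6220/981
solve [mL_A; mL_B] = S·[w00; w01] and [mR_A; mR_B] = S·[w10; w11]:
  w00 = 0, w01 = -1, w10 = -1/2, w11 = -1/2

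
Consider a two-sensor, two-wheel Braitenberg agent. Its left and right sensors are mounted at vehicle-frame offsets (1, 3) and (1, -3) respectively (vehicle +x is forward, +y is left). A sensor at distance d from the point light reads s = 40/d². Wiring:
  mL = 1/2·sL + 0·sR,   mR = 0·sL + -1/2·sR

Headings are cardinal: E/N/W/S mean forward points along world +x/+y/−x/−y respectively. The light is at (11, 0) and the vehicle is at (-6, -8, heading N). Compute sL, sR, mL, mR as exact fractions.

left sensor world pos  = (-9, -7); dL² = 449
right sensor world pos = (-3, -7); dR² = 245
sL = 40/449 = 40/449
sR = 40/245 = 8/49
mL = 1/2·sL + 0·sR = 20/449
mR = 0·sL + -1/2·sR = -4/49

40/449 8/49 20/449 -4/49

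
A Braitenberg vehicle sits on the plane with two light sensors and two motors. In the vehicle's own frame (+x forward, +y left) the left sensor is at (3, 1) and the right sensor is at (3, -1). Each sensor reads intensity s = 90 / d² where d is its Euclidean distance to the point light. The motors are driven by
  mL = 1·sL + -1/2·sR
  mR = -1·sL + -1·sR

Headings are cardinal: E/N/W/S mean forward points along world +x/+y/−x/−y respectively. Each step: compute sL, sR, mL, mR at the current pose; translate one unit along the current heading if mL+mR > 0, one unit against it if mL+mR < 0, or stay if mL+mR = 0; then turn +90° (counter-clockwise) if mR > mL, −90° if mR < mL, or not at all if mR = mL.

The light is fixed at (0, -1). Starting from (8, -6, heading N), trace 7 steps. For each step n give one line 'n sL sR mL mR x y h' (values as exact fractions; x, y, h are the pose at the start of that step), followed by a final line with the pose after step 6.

0 90/53 18/17 1053/901 -2484/901 8 -6 N
1 45/73 9/17 873/2482 -1422/1241 8 -7 E
2 18/29 10/13 89/377 -524/377 7 -7 S
3 45/26 45/16 135/416 -945/208 7 -6 W
4 90/53 18/17 1053/901 -2484/901 8 -6 N
5 45/73 9/17 873/2482 -1422/1241 8 -7 E
6 18/29 10/13 89/377 -524/377 7 -7 S
final 7 -6 W

n=0: pose=(8,-6,N); sL=90/53, sR=18/17; mL=1053/901, mR=-2484/901; mL+mR=-27/17 → advance -1; mR−mL=-3537/901 → turn -1·90°
n=1: pose=(8,-7,E); sL=45/73, sR=9/17; mL=873/2482, mR=-1422/1241; mL+mR=-27/34 → advance -1; mR−mL=-3717/2482 → turn -1·90°
n=2: pose=(7,-7,S); sL=18/29, sR=10/13; mL=89/377, mR=-524/377; mL+mR=-15/13 → advance -1; mR−mL=-613/377 → turn -1·90°
n=3: pose=(7,-6,W); sL=45/26, sR=45/16; mL=135/416, mR=-945/208; mL+mR=-135/32 → advance -1; mR−mL=-2025/416 → turn -1·90°
n=4: pose=(8,-6,N); sL=90/53, sR=18/17; mL=1053/901, mR=-2484/901; mL+mR=-27/17 → advance -1; mR−mL=-3537/901 → turn -1·90°
n=5: pose=(8,-7,E); sL=45/73, sR=9/17; mL=873/2482, mR=-1422/1241; mL+mR=-27/34 → advance -1; mR−mL=-3717/2482 → turn -1·90°
n=6: pose=(7,-7,S); sL=18/29, sR=10/13; mL=89/377, mR=-524/377; mL+mR=-15/13 → advance -1; mR−mL=-613/377 → turn -1·90°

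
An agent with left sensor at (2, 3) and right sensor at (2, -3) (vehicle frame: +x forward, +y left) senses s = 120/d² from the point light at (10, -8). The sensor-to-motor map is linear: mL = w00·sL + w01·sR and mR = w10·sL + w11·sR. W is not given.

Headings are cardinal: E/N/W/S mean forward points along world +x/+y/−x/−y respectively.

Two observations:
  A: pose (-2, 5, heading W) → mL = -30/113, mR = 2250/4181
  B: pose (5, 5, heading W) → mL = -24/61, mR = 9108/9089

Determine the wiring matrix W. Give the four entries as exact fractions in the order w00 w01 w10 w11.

0 -1 1 1/2

obs A: pose=(-2,5,W) → sL=15/37, sR=30/113, mL=-30/113, mR=2250/4181
obs B: pose=(5,5,W) → sL=120/149, sR=24/61, mL=-24/61, mR=9108/9089
sensor matrix S = [[15/37, 30/113], [120/149, 24/61]]; det S = -2063880/38001109
solve [mL_A; mL_B] = S·[w00; w01] and [mR_A; mR_B] = S·[w10; w11]:
  w00 = 0, w01 = -1, w10 = 1, w11 = 1/2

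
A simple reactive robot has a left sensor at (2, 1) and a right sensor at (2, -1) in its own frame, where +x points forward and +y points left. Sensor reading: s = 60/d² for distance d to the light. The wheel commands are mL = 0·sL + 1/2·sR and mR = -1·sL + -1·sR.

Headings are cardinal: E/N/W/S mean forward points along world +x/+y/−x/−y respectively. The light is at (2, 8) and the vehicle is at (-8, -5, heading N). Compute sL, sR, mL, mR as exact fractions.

left sensor world pos  = (-9, -3); dL² = 242
right sensor world pos = (-7, -3); dR² = 202
sL = 60/242 = 30/121
sR = 60/202 = 30/101
mL = 0·sL + 1/2·sR = 15/101
mR = -1·sL + -1·sR = -6660/12221

30/121 30/101 15/101 -6660/12221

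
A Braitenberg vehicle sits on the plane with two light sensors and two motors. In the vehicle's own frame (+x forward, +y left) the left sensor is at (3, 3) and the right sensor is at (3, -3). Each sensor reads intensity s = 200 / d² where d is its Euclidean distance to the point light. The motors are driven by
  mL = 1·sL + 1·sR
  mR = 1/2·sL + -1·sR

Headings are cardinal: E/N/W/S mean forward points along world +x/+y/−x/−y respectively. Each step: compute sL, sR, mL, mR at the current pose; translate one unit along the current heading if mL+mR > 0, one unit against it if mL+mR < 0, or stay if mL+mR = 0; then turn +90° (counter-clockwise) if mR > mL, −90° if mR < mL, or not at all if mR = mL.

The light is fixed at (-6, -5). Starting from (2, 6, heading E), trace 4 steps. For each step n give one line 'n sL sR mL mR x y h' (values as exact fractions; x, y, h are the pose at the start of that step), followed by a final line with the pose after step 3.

0 200/317 40/37 20080/11729 -8980/11729 2 6 E
1 25/26 2 77/26 -79/52 3 6 S
2 40/17 40/41 2320/697 140/697 3 5 W
3 100/97 20/29 4840/2813 -490/2813 2 5 N
final 2 6 E

n=0: pose=(2,6,E); sL=200/317, sR=40/37; mL=20080/11729, mR=-8980/11729; mL+mR=300/317 → advance +1; mR−mL=-29060/11729 → turn -1·90°
n=1: pose=(3,6,S); sL=25/26, sR=2; mL=77/26, mR=-79/52; mL+mR=75/52 → advance +1; mR−mL=-233/52 → turn -1·90°
n=2: pose=(3,5,W); sL=40/17, sR=40/41; mL=2320/697, mR=140/697; mL+mR=60/17 → advance +1; mR−mL=-2180/697 → turn -1·90°
n=3: pose=(2,5,N); sL=100/97, sR=20/29; mL=4840/2813, mR=-490/2813; mL+mR=150/97 → advance +1; mR−mL=-5330/2813 → turn -1·90°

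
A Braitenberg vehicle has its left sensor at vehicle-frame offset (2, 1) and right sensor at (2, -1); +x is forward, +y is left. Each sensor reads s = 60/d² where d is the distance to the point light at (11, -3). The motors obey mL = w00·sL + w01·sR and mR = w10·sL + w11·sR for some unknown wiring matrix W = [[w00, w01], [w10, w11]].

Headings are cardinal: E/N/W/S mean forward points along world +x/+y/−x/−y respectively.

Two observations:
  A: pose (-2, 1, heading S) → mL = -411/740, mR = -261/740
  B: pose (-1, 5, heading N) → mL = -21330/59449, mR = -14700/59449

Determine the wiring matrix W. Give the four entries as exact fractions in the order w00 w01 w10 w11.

obs A: pose=(-2,1,S) → sL=15/37, sR=3/10, mL=-411/740, mR=-261/740
obs B: pose=(-1,5,N) → sL=60/269, sR=60/221, mL=-21330/59449, mR=-14700/59449
sensor matrix S = [[15/37, 3/10], [60/269, 60/221]]; det S = 94914/2199613
solve [mL_A; mL_B] = S·[w00; w01] and [mR_A; mR_B] = S·[w10; w11]:
  w00 = -1, w01 = -1/2, w10 = -1/2, w11 = -1/2

-1 -1/2 -1/2 -1/2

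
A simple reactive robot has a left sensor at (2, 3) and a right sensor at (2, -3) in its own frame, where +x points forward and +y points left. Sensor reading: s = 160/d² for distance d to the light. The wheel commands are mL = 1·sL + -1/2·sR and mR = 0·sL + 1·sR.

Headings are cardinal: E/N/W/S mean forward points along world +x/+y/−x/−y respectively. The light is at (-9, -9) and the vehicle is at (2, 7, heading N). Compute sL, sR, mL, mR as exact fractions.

40/97 4/13 326/1261 4/13

left sensor world pos  = (-1, 9); dL² = 388
right sensor world pos = (5, 9); dR² = 520
sL = 160/388 = 40/97
sR = 160/520 = 4/13
mL = 1·sL + -1/2·sR = 326/1261
mR = 0·sL + 1·sR = 4/13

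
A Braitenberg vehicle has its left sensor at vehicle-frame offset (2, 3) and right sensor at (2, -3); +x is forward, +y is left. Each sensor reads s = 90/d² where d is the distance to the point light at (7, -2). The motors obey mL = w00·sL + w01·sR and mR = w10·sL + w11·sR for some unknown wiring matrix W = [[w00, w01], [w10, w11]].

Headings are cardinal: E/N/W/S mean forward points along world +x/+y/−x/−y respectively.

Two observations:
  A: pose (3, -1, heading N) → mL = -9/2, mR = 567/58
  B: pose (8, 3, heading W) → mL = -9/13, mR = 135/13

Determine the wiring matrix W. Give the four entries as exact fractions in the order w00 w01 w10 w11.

0 -1/2 1/2 1

obs A: pose=(3,-1,N) → sL=45/29, sR=9, mL=-9/2, mR=567/58
obs B: pose=(8,3,W) → sL=18, sR=18/13, mL=-9/13, mR=135/13
sensor matrix S = [[45/29, 9], [18, 18/13]]; det S = -60264/377
solve [mL_A; mL_B] = S·[w00; w01] and [mR_A; mR_B] = S·[w10; w11]:
  w00 = 0, w01 = -1/2, w10 = 1/2, w11 = 1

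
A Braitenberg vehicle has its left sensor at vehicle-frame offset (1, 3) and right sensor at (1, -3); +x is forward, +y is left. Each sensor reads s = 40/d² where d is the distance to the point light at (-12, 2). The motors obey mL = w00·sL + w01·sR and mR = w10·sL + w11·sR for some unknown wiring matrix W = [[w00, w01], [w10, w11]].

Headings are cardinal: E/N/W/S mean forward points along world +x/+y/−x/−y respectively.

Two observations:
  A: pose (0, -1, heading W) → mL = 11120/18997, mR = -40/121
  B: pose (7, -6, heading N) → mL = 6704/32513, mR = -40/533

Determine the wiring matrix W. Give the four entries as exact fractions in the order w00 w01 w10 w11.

obs A: pose=(0,-1,W) → sL=40/157, sR=40/121, mL=11120/18997, mR=-40/121
obs B: pose=(7,-6,N) → sL=8/61, sR=40/533, mL=6704/32513, mR=-40/533
sensor matrix S = [[40/157, 40/121], [8/61, 40/533]]; det S = -14968320/617649461
solve [mL_A; mL_B] = S·[w00; w01] and [mR_A; mR_B] = S·[w10; w11]:
  w00 = 1, w01 = 1, w10 = 0, w11 = -1

1 1 0 -1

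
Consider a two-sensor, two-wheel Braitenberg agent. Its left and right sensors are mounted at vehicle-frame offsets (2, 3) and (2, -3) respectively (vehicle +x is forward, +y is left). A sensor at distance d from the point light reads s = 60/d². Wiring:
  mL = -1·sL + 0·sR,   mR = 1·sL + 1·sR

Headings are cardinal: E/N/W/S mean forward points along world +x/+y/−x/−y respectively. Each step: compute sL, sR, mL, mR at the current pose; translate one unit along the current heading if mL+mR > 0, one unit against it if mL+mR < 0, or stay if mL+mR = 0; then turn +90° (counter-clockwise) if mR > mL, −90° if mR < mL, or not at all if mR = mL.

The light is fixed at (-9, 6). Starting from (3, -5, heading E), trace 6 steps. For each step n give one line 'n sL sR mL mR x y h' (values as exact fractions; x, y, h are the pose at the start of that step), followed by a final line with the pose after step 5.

n=0: pose=(3,-5,E); sL=3/13, sR=15/98; mL=-3/13, mR=489/1274; mL+mR=15/98 → advance +1; mR−mL=783/1274 → turn +1·90°
n=1: pose=(4,-5,N); sL=60/181, sR=60/337; mL=-60/181, mR=31080/60997; mL+mR=60/337 → advance +1; mR−mL=51300/60997 → turn +1·90°
n=2: pose=(4,-4,W); sL=6/29, sR=6/17; mL=-6/29, mR=276/493; mL+mR=6/17 → advance +1; mR−mL=378/493 → turn +1·90°
n=3: pose=(3,-4,S); sL=20/123, sR=4/15; mL=-20/123, mR=88/205; mL+mR=4/15 → advance +1; mR−mL=364/615 → turn +1·90°
n=4: pose=(3,-5,E); sL=3/13, sR=15/98; mL=-3/13, mR=489/1274; mL+mR=15/98 → advance +1; mR−mL=783/1274 → turn +1·90°
n=5: pose=(4,-5,N); sL=60/181, sR=60/337; mL=-60/181, mR=31080/60997; mL+mR=60/337 → advance +1; mR−mL=51300/60997 → turn +1·90°

0 3/13 15/98 -3/13 489/1274 3 -5 E
1 60/181 60/337 -60/181 31080/60997 4 -5 N
2 6/29 6/17 -6/29 276/493 4 -4 W
3 20/123 4/15 -20/123 88/205 3 -4 S
4 3/13 15/98 -3/13 489/1274 3 -5 E
5 60/181 60/337 -60/181 31080/60997 4 -5 N
final 4 -4 W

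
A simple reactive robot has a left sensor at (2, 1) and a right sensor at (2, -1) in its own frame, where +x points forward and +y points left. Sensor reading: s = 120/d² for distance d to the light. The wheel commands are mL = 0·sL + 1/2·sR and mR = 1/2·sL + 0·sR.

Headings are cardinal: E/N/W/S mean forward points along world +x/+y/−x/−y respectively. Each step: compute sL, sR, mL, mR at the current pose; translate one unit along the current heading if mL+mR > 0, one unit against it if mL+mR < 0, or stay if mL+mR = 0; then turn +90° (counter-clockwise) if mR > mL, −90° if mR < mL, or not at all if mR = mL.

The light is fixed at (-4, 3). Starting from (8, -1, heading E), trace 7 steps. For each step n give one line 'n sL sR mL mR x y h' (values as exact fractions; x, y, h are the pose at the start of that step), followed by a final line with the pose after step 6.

n=0: pose=(8,-1,E); sL=24/41, sR=120/221; mL=60/221, mR=12/41; mL+mR=5112/9061 → advance +1; mR−mL=192/9061 → turn +1·90°
n=1: pose=(9,-1,N); sL=30/37, sR=3/5; mL=3/10, mR=15/37; mL+mR=261/370 → advance +1; mR−mL=39/370 → turn +1·90°
n=2: pose=(9,0,W); sL=120/137, sR=24/25; mL=12/25, mR=60/137; mL+mR=3144/3425 → advance +1; mR−mL=-144/3425 → turn -1·90°
n=3: pose=(8,0,N); sL=60/61, sR=12/17; mL=6/17, mR=30/61; mL+mR=876/1037 → advance +1; mR−mL=144/1037 → turn +1·90°
n=4: pose=(8,1,W); sL=120/109, sR=120/101; mL=60/101, mR=60/109; mL+mR=12600/11009 → advance +1; mR−mL=-480/11009 → turn -1·90°
n=5: pose=(7,1,N); sL=6/5, sR=5/6; mL=5/12, mR=3/5; mL+mR=61/60 → advance +1; mR−mL=11/60 → turn +1·90°
n=6: pose=(7,2,W); sL=24/17, sR=40/27; mL=20/27, mR=12/17; mL+mR=664/459 → advance +1; mR−mL=-16/459 → turn -1·90°

0 24/41 120/221 60/221 12/41 8 -1 E
1 30/37 3/5 3/10 15/37 9 -1 N
2 120/137 24/25 12/25 60/137 9 0 W
3 60/61 12/17 6/17 30/61 8 0 N
4 120/109 120/101 60/101 60/109 8 1 W
5 6/5 5/6 5/12 3/5 7 1 N
6 24/17 40/27 20/27 12/17 7 2 W
final 6 2 N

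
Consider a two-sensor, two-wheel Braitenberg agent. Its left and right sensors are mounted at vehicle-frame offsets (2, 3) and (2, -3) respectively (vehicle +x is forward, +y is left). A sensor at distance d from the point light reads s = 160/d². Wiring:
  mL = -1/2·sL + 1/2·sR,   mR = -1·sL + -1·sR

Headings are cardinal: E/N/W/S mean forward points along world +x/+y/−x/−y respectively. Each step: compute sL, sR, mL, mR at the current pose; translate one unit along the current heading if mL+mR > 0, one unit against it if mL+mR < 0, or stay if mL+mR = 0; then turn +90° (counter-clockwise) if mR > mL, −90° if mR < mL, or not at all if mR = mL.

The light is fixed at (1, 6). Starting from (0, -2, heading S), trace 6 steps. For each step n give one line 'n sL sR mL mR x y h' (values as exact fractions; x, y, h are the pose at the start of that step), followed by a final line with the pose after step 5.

0 20/13 40/29 -30/377 -1100/377 0 -2 S
1 160/109 32/5 1344/545 -4288/545 0 -1 W
2 80/17 80/17 0 -160/17 1 -1 N
3 160/29 32/25 -1536/725 -4928/725 1 -2 E
4 20/13 40/29 -30/377 -1100/377 0 -2 S
5 160/109 32/5 1344/545 -4288/545 0 -1 W
final 1 -1 N

n=0: pose=(0,-2,S); sL=20/13, sR=40/29; mL=-30/377, mR=-1100/377; mL+mR=-1130/377 → advance -1; mR−mL=-1070/377 → turn -1·90°
n=1: pose=(0,-1,W); sL=160/109, sR=32/5; mL=1344/545, mR=-4288/545; mL+mR=-2944/545 → advance -1; mR−mL=-5632/545 → turn -1·90°
n=2: pose=(1,-1,N); sL=80/17, sR=80/17; mL=0, mR=-160/17; mL+mR=-160/17 → advance -1; mR−mL=-160/17 → turn -1·90°
n=3: pose=(1,-2,E); sL=160/29, sR=32/25; mL=-1536/725, mR=-4928/725; mL+mR=-6464/725 → advance -1; mR−mL=-3392/725 → turn -1·90°
n=4: pose=(0,-2,S); sL=20/13, sR=40/29; mL=-30/377, mR=-1100/377; mL+mR=-1130/377 → advance -1; mR−mL=-1070/377 → turn -1·90°
n=5: pose=(0,-1,W); sL=160/109, sR=32/5; mL=1344/545, mR=-4288/545; mL+mR=-2944/545 → advance -1; mR−mL=-5632/545 → turn -1·90°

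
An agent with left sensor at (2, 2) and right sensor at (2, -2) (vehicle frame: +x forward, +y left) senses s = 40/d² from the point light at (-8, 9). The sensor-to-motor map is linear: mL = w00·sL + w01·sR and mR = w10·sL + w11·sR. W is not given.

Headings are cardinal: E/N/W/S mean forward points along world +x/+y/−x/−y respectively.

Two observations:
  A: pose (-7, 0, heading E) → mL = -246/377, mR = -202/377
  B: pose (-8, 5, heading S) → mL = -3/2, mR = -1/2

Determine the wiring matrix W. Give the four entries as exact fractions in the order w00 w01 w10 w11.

obs A: pose=(-7,0,E) → sL=20/29, sR=4/13, mL=-246/377, mR=-202/377
obs B: pose=(-8,5,S) → sL=1, sR=1, mL=-3/2, mR=-1/2
sensor matrix S = [[20/29, 4/13], [1, 1]]; det S = 144/377
solve [mL_A; mL_B] = S·[w00; w01] and [mR_A; mR_B] = S·[w10; w11]:
  w00 = -1/2, w01 = -1, w10 = -1, w11 = 1/2

-1/2 -1 -1 1/2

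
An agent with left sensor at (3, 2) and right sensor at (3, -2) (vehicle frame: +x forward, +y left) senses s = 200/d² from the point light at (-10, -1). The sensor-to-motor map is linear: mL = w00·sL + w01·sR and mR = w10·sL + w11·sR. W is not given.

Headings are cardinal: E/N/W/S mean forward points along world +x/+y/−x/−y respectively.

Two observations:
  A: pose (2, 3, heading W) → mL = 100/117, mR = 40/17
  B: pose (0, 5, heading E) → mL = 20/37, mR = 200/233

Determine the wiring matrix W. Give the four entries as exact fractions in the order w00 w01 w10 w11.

0 1/2 1 0

obs A: pose=(2,3,W) → sL=40/17, sR=200/117, mL=100/117, mR=40/17
obs B: pose=(0,5,E) → sL=200/233, sR=40/37, mL=20/37, mR=200/233
sensor matrix S = [[40/17, 200/117], [200/233, 40/37]]; det S = 18457600/17147169
solve [mL_A; mL_B] = S·[w00; w01] and [mR_A; mR_B] = S·[w10; w11]:
  w00 = 0, w01 = 1/2, w10 = 1, w11 = 0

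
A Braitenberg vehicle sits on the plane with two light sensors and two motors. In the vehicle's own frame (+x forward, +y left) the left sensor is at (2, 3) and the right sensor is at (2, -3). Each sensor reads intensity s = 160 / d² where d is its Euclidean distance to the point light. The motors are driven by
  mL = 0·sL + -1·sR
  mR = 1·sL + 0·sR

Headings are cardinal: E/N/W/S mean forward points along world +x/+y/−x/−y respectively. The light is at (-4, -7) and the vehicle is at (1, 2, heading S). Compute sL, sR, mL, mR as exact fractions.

160/113 160/53 -160/53 160/113

left sensor world pos  = (4, 0); dL² = 113
right sensor world pos = (-2, 0); dR² = 53
sL = 160/113 = 160/113
sR = 160/53 = 160/53
mL = 0·sL + -1·sR = -160/53
mR = 1·sL + 0·sR = 160/113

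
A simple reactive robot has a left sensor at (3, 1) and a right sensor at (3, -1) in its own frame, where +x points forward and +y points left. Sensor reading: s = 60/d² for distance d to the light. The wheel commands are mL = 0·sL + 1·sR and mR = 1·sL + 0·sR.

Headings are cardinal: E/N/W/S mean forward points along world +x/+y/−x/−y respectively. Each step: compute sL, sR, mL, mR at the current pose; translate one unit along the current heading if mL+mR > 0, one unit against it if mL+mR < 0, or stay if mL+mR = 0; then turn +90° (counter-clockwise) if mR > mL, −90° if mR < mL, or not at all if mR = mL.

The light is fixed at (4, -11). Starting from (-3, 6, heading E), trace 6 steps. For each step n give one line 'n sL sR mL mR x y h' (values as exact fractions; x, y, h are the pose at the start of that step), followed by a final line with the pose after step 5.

0 3/17 15/68 15/68 3/17 -3 6 E
1 60/221 12/49 12/49 60/221 -2 6 S
2 30/149 10/39 10/39 30/149 -2 5 E
3 12/37 12/41 12/41 12/37 -1 5 S
4 3/13 3/10 3/10 3/13 -1 4 E
5 20/51 60/169 60/169 20/51 0 4 S
final 0 3 E

n=0: pose=(-3,6,E); sL=3/17, sR=15/68; mL=15/68, mR=3/17; mL+mR=27/68 → advance +1; mR−mL=-3/68 → turn -1·90°
n=1: pose=(-2,6,S); sL=60/221, sR=12/49; mL=12/49, mR=60/221; mL+mR=5592/10829 → advance +1; mR−mL=288/10829 → turn +1·90°
n=2: pose=(-2,5,E); sL=30/149, sR=10/39; mL=10/39, mR=30/149; mL+mR=2660/5811 → advance +1; mR−mL=-320/5811 → turn -1·90°
n=3: pose=(-1,5,S); sL=12/37, sR=12/41; mL=12/41, mR=12/37; mL+mR=936/1517 → advance +1; mR−mL=48/1517 → turn +1·90°
n=4: pose=(-1,4,E); sL=3/13, sR=3/10; mL=3/10, mR=3/13; mL+mR=69/130 → advance +1; mR−mL=-9/130 → turn -1·90°
n=5: pose=(0,4,S); sL=20/51, sR=60/169; mL=60/169, mR=20/51; mL+mR=6440/8619 → advance +1; mR−mL=320/8619 → turn +1·90°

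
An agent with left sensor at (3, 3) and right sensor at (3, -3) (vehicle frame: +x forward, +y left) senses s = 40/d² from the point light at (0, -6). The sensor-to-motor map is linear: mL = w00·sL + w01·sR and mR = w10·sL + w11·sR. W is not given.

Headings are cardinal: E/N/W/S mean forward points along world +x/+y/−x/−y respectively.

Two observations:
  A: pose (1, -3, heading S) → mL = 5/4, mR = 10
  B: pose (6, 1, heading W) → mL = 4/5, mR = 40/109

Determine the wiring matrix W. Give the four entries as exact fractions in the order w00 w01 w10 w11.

1/2 0 0 1

obs A: pose=(1,-3,S) → sL=5/2, sR=10, mL=5/4, mR=10
obs B: pose=(6,1,W) → sL=8/5, sR=40/109, mL=4/5, mR=40/109
sensor matrix S = [[5/2, 10], [8/5, 40/109]]; det S = -1644/109
solve [mL_A; mL_B] = S·[w00; w01] and [mR_A; mR_B] = S·[w10; w11]:
  w00 = 1/2, w01 = 0, w10 = 0, w11 = 1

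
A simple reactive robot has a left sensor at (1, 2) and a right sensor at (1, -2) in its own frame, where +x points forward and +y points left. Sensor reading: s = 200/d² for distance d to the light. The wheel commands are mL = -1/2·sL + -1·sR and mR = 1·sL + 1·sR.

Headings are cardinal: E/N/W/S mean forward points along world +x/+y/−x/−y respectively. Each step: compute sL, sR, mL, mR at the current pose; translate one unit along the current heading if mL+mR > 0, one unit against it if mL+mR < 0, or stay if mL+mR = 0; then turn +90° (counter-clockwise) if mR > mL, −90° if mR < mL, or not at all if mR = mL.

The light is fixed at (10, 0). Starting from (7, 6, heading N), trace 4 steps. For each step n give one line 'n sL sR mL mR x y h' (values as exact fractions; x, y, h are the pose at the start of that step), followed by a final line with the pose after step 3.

n=0: pose=(7,6,N); sL=100/37, sR=4; mL=-198/37, mR=248/37; mL+mR=50/37 → advance +1; mR−mL=446/37 → turn +1·90°
n=1: pose=(7,7,W); sL=200/41, sR=200/97; mL=-17900/3977, mR=27600/3977; mL+mR=100/41 → advance +1; mR−mL=45500/3977 → turn +1·90°
n=2: pose=(6,7,S); sL=5, sR=25/9; mL=-95/18, mR=70/9; mL+mR=5/2 → advance +1; mR−mL=235/18 → turn +1·90°
n=3: pose=(6,6,E); sL=200/73, sR=8; mL=-684/73, mR=784/73; mL+mR=100/73 → advance +1; mR−mL=1468/73 → turn +1·90°

0 100/37 4 -198/37 248/37 7 6 N
1 200/41 200/97 -17900/3977 27600/3977 7 7 W
2 5 25/9 -95/18 70/9 6 7 S
3 200/73 8 -684/73 784/73 6 6 E
final 7 6 N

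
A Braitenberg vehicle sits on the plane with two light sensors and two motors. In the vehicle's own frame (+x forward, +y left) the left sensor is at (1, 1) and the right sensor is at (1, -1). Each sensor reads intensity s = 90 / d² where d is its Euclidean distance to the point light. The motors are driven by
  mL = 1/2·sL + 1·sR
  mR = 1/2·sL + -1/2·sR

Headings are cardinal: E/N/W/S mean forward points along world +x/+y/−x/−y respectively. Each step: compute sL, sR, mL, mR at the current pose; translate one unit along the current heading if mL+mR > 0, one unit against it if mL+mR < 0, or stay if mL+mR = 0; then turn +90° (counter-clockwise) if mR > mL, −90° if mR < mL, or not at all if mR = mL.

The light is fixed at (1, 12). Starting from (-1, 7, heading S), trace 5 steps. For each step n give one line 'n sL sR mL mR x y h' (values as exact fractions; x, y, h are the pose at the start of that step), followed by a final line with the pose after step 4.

n=0: pose=(-1,7,S); sL=90/37, sR=2; mL=119/37, mR=8/37; mL+mR=127/37 → advance +1; mR−mL=-3 → turn -1·90°
n=1: pose=(-1,6,W); sL=45/29, sR=45/17; mL=3375/986, mR=-270/493; mL+mR=2835/986 → advance +1; mR−mL=-135/34 → turn -1·90°
n=2: pose=(-2,6,N); sL=90/41, sR=90/29; mL=4995/1189, mR=-540/1189; mL+mR=4455/1189 → advance +1; mR−mL=-135/29 → turn -1·90°
n=3: pose=(-2,7,E); sL=9/2, sR=9/4; mL=9/2, mR=9/8; mL+mR=45/8 → advance +1; mR−mL=-27/8 → turn -1·90°
n=4: pose=(-1,7,S); sL=90/37, sR=2; mL=119/37, mR=8/37; mL+mR=127/37 → advance +1; mR−mL=-3 → turn -1·90°

0 90/37 2 119/37 8/37 -1 7 S
1 45/29 45/17 3375/986 -270/493 -1 6 W
2 90/41 90/29 4995/1189 -540/1189 -2 6 N
3 9/2 9/4 9/2 9/8 -2 7 E
4 90/37 2 119/37 8/37 -1 7 S
final -1 6 W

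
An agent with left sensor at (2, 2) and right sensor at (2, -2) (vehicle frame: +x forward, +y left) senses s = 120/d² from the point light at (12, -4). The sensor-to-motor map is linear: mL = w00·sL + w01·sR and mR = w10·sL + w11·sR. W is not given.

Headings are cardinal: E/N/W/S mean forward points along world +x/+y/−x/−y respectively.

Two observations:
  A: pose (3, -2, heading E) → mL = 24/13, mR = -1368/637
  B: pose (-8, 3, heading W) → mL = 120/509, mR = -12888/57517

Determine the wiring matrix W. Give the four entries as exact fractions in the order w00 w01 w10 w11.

1 0 -1/2 -1/2

obs A: pose=(3,-2,E) → sL=24/13, sR=120/49, mL=24/13, mR=-1368/637
obs B: pose=(-8,3,W) → sL=120/509, sR=24/113, mL=120/509, mR=-12888/57517
sensor matrix S = [[24/13, 120/49], [120/509, 24/113]]; det S = -6787584/36638329
solve [mL_A; mL_B] = S·[w00; w01] and [mR_A; mR_B] = S·[w10; w11]:
  w00 = 1, w01 = 0, w10 = -1/2, w11 = -1/2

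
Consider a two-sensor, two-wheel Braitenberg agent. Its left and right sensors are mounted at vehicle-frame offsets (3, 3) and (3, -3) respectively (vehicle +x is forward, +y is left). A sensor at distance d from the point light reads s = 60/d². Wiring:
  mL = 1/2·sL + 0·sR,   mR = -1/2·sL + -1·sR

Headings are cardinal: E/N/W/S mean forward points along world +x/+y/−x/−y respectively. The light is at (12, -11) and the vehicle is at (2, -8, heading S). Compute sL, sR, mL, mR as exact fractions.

left sensor world pos  = (5, -11); dL² = 49
right sensor world pos = (-1, -11); dR² = 169
sL = 60/49 = 60/49
sR = 60/169 = 60/169
mL = 1/2·sL + 0·sR = 30/49
mR = -1/2·sL + -1·sR = -8010/8281

60/49 60/169 30/49 -8010/8281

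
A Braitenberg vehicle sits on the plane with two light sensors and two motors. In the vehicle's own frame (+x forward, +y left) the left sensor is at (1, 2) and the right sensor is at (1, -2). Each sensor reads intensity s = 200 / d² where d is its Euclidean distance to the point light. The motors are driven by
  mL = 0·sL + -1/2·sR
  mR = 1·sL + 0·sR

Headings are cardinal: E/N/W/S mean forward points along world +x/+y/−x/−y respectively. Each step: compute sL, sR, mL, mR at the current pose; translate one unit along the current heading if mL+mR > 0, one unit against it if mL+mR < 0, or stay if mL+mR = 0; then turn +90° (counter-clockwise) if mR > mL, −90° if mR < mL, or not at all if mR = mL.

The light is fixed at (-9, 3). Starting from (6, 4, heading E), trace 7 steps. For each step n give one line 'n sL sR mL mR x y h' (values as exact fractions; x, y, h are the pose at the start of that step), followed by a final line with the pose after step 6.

0 40/53 200/257 -100/257 40/53 6 4 E
1 1 25/41 -25/82 1 7 4 N
2 8/9 200/241 -100/241 8/9 7 5 W
3 20/29 20/17 -10/17 20/29 6 5 S
4 40/53 200/257 -100/257 40/53 6 4 E
5 1 25/41 -25/82 1 7 4 N
6 8/9 200/241 -100/241 8/9 7 5 W
final 6 5 S

n=0: pose=(6,4,E); sL=40/53, sR=200/257; mL=-100/257, mR=40/53; mL+mR=4980/13621 → advance +1; mR−mL=15580/13621 → turn +1·90°
n=1: pose=(7,4,N); sL=1, sR=25/41; mL=-25/82, mR=1; mL+mR=57/82 → advance +1; mR−mL=107/82 → turn +1·90°
n=2: pose=(7,5,W); sL=8/9, sR=200/241; mL=-100/241, mR=8/9; mL+mR=1028/2169 → advance +1; mR−mL=2828/2169 → turn +1·90°
n=3: pose=(6,5,S); sL=20/29, sR=20/17; mL=-10/17, mR=20/29; mL+mR=50/493 → advance +1; mR−mL=630/493 → turn +1·90°
n=4: pose=(6,4,E); sL=40/53, sR=200/257; mL=-100/257, mR=40/53; mL+mR=4980/13621 → advance +1; mR−mL=15580/13621 → turn +1·90°
n=5: pose=(7,4,N); sL=1, sR=25/41; mL=-25/82, mR=1; mL+mR=57/82 → advance +1; mR−mL=107/82 → turn +1·90°
n=6: pose=(7,5,W); sL=8/9, sR=200/241; mL=-100/241, mR=8/9; mL+mR=1028/2169 → advance +1; mR−mL=2828/2169 → turn +1·90°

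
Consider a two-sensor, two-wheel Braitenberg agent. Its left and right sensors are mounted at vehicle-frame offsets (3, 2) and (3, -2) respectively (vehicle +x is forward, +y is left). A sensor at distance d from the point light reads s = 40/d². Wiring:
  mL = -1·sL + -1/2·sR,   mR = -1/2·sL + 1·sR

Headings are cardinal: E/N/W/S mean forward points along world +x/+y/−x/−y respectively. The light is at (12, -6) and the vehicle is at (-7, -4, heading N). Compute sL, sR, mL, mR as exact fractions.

20/233 20/157 -5470/36581 3090/36581

left sensor world pos  = (-9, -1); dL² = 466
right sensor world pos = (-5, -1); dR² = 314
sL = 40/466 = 20/233
sR = 40/314 = 20/157
mL = -1·sL + -1/2·sR = -5470/36581
mR = -1/2·sL + 1·sR = 3090/36581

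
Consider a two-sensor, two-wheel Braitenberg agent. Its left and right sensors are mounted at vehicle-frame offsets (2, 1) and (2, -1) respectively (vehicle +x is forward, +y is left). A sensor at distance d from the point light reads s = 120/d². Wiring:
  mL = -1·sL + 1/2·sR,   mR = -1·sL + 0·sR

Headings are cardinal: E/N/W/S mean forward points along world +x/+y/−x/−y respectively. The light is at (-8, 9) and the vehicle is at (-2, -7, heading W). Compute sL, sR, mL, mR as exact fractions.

24/61 120/241 -2124/14701 -24/61

left sensor world pos  = (-4, -8); dL² = 305
right sensor world pos = (-4, -6); dR² = 241
sL = 120/305 = 24/61
sR = 120/241 = 120/241
mL = -1·sL + 1/2·sR = -2124/14701
mR = -1·sL + 0·sR = -24/61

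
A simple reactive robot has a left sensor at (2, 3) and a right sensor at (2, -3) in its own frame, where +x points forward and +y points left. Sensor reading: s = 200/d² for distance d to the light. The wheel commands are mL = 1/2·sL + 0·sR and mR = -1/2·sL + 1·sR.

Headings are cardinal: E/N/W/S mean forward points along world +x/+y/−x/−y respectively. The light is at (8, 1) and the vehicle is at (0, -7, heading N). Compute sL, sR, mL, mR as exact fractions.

200/157 200/61 100/157 25300/9577

left sensor world pos  = (-3, -5); dL² = 157
right sensor world pos = (3, -5); dR² = 61
sL = 200/157 = 200/157
sR = 200/61 = 200/61
mL = 1/2·sL + 0·sR = 100/157
mR = -1/2·sL + 1·sR = 25300/9577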